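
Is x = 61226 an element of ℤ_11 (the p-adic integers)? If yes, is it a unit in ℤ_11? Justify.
x ∈ ℤ_11 but not a unit; v_11(x) = 3 > 0

ℤ_11 = {x ∈ ℚ_11 : v_11(x) ≥ 0} and ℤ_11^× = {x ∈ ℤ_11 : v_11(x) = 0}. Here v_11(61226) = v_11(num) − v_11(den) = 3; compare against these criteria.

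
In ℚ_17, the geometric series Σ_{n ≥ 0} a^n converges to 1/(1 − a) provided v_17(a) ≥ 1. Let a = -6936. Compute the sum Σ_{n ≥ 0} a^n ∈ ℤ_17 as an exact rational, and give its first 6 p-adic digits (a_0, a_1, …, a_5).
Σ a^n = 1/(1 − a) = 1/6937;  first 6 digits = (1, 0, 10, 15, 14, 16)

v_17(a) = 2 ≥ 1, so the series converges in ℤ_17 to 1/(1 − a) = 1/(1 − (-6936)) = 1/6937. Expand this rational in ℤ_17: compute digits iteratively via d_i = x_i mod 17, x_{i+1} = (x_i − d_i)/17. The first 6 digits are (1, 0, 10, 15, 14, 16).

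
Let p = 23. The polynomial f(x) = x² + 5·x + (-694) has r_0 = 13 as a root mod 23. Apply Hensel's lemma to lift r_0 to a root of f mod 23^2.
r_1 = 335 (mod 529)

Hensel: r_{i+1} = r_i − f(r_i)·(f′(r_i))^{-1} mod 23^{i+2}, f′(x) = 2x + 5. Iterate:
  r_0 = 13 (mod 23)
  r_1 = 335 (mod 529)
Final: r = 335 satisfies f(r) ≡ 0 mod 23^2.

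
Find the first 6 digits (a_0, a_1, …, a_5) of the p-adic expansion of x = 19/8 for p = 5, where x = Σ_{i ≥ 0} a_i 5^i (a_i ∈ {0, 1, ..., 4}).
(a_0, …, a_5) = (3, 3, 0, 3, 0, 3)

v_5(19/8) = 0 (numerator and denominator both coprime to 5), so x ∈ ℤ_5^×. Compute digits iteratively via a_i = x_i mod 5, x_{i+1} = (x_i − a_i)/5, with x_0 = x:
  x_0 = 19/8;  a_0 = 3;  x_1 = (x_0 − 3)/5 = -1/8
  x_1 = -1/8;  a_1 = 3;  x_2 = (x_1 − 3)/5 = -5/8
  x_2 = -5/8;  a_2 = 0;  x_3 = (x_2 − 0)/5 = -1/8
  x_3 = -1/8;  a_3 = 3;  x_4 = (x_3 − 3)/5 = -5/8
  x_4 = -5/8;  a_4 = 0;  x_5 = (x_4 − 0)/5 = -1/8
  x_5 = -1/8;  a_5 = 3;  x_6 = (x_5 − 3)/5 = -5/8
Digits: (3, 3, 0, 3, 0, 3).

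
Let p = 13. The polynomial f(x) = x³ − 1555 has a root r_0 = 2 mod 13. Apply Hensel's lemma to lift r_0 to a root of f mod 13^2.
r_1 = 145 (mod 169)

Hensel: r_{i+1} = r_i − f(r_i)/f′(r_i) mod 13^{i+2}, where f′(x) = 3x². Iterate:
  r_0 = 2 (mod 13)
  r_1 = 145 (mod 169)
Final: r = 145 with f(r) ≡ 0 mod 13^2.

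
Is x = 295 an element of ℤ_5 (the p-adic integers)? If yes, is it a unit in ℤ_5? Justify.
x ∈ ℤ_5 but not a unit; v_5(x) = 1 > 0

ℤ_5 = {x ∈ ℚ_5 : v_5(x) ≥ 0} and ℤ_5^× = {x ∈ ℤ_5 : v_5(x) = 0}. Here v_5(295) = v_5(num) − v_5(den) = 1; compare against these criteria.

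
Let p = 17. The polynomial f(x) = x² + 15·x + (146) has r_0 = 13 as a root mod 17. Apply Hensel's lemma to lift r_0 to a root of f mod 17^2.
r_1 = 64 (mod 289)

Hensel: r_{i+1} = r_i − f(r_i)·(f′(r_i))^{-1} mod 17^{i+2}, f′(x) = 2x + 15. Iterate:
  r_0 = 13 (mod 17)
  r_1 = 64 (mod 289)
Final: r = 64 satisfies f(r) ≡ 0 mod 17^2.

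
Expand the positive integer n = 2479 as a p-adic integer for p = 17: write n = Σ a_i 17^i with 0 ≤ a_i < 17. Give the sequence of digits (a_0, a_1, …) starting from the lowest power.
(a_0, a_1, …) = (14, 9, 8)

Repeated division by 17 gives the digits low-to-high: 2479 = 14 + 9·17^1 + 8·17^2. Digit sequence: (14, 9, 8).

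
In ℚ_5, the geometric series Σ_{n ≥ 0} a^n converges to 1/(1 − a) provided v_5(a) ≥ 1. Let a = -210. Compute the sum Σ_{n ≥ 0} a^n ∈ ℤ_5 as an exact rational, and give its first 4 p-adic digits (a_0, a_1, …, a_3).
Σ a^n = 1/(1 − a) = 1/211;  first 4 digits = (1, 3, 0, 3)

v_5(a) = 1 ≥ 1, so the series converges in ℤ_5 to 1/(1 − a) = 1/(1 − (-210)) = 1/211. Expand this rational in ℤ_5: compute digits iteratively via d_i = x_i mod 5, x_{i+1} = (x_i − d_i)/5. The first 4 digits are (1, 3, 0, 3).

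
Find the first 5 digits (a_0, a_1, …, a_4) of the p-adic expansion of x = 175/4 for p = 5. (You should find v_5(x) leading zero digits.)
(a_0, …, a_4) = (0, 0, 3, 1, 1)

v_5(175/4) = 2, so a_0 = ... = a_1 = 0. Factor out: x = 5^2 · u with u = 7/4 a unit in ℤ_5. Expand u iteratively via a_{v+i} = u_i mod 5, u_{i+1} = (u_i − a_{v+i})/5:
  u_0 = 7/4;  a_2 = 3;  u_1 = (u_0 − 3)/5 = -1/4
  u_1 = -1/4;  a_3 = 1;  u_2 = (u_1 − 1)/5 = -1/4
  u_2 = -1/4;  a_4 = 1;  u_3 = (u_2 − 1)/5 = -1/4
Digits: (0, 0, 3, 1, 1).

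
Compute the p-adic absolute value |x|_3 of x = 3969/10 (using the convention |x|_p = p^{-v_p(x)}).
|3969/10|_3 = 1/81

Step 1 — compute v_3(x) by factoring powers of 3 out of the numerator and denominator: v_3(3969/10) = 4. Step 2 — apply |x|_p = p^{-v_p(x)} = 3^{-4} = 1/81.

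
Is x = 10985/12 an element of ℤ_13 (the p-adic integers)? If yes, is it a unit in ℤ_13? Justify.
x ∈ ℤ_13 but not a unit; v_13(x) = 3 > 0

ℤ_13 = {x ∈ ℚ_13 : v_13(x) ≥ 0} and ℤ_13^× = {x ∈ ℤ_13 : v_13(x) = 0}. Here v_13(10985/12) = v_13(num) − v_13(den) = 3; compare against these criteria.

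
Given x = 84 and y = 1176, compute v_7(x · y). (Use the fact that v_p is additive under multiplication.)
v_7(98784) = 3

v_p(x) = 1 (factor: 84 = 7^1 · 12); v_p(y) = 2 (factor: 1176 = 7^2 · 24). Additivity: v_p(xy) = v_p(x) + v_p(y) = 1 + 2 = 3. (Direct check: xy = 98784 = 7^3 · (288).)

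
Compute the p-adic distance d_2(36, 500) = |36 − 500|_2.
d_2(36, 500) = 1/16

Step 1 — x − y = 36 − 500 = -464. Step 2 — v_2(-464) = 4 (factor: -464 = −(2^4 · 29); the sign does not affect v_p). Step 3 — |x − y|_2 = 2^{-4} = 1/16.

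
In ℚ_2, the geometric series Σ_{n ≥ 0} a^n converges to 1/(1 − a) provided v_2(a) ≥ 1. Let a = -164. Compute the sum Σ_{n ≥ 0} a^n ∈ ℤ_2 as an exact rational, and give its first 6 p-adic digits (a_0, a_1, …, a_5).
Σ a^n = 1/(1 − a) = 1/165;  first 6 digits = (1, 0, 1, 1, 0, 1)

v_2(a) = 2 ≥ 1, so the series converges in ℤ_2 to 1/(1 − a) = 1/(1 − (-164)) = 1/165. Expand this rational in ℤ_2: compute digits iteratively via d_i = x_i mod 2, x_{i+1} = (x_i − d_i)/2. The first 6 digits are (1, 0, 1, 1, 0, 1).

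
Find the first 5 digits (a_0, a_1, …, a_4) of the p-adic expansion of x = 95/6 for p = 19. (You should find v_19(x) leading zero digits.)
(a_0, …, a_4) = (0, 4, 3, 3, 3)

v_19(95/6) = 1, so a_0 = ... = a_0 = 0. Factor out: x = 19^1 · u with u = 5/6 a unit in ℤ_19. Expand u iteratively via a_{v+i} = u_i mod 19, u_{i+1} = (u_i − a_{v+i})/19:
  u_0 = 5/6;  a_1 = 4;  u_1 = (u_0 − 4)/19 = -1/6
  u_1 = -1/6;  a_2 = 3;  u_2 = (u_1 − 3)/19 = -1/6
  u_2 = -1/6;  a_3 = 3;  u_3 = (u_2 − 3)/19 = -1/6
  u_3 = -1/6;  a_4 = 3;  u_4 = (u_3 − 3)/19 = -1/6
Digits: (0, 4, 3, 3, 3).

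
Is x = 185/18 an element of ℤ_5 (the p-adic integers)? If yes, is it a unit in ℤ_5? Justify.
x ∈ ℤ_5 but not a unit; v_5(x) = 1 > 0

ℤ_5 = {x ∈ ℚ_5 : v_5(x) ≥ 0} and ℤ_5^× = {x ∈ ℤ_5 : v_5(x) = 0}. Here v_5(185/18) = v_5(num) − v_5(den) = 1; compare against these criteria.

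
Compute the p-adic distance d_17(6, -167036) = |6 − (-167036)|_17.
d_17(6, -167036) = 1/83521

Step 1 — x − y = 6 − (-167036) = 167042. Step 2 — v_17(167042) = 4 (factor: 167042 = (17^4 · 2); the sign does not affect v_p). Step 3 — |x − y|_17 = 17^{-4} = 1/83521.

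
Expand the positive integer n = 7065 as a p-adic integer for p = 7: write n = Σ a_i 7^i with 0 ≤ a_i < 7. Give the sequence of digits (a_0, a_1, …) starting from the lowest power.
(a_0, a_1, …) = (2, 1, 4, 6, 2)

Repeated division by 7 gives the digits low-to-high: 7065 = 2 + 1·7^1 + 4·7^2 + 6·7^3 + 2·7^4. Digit sequence: (2, 1, 4, 6, 2).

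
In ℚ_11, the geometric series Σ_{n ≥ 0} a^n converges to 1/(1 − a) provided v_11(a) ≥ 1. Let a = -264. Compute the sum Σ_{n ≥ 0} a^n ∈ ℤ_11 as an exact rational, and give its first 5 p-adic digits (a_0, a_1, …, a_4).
Σ a^n = 1/(1 − a) = 1/265;  first 5 digits = (1, 9, 1, 0, 7)

v_11(a) = 1 ≥ 1, so the series converges in ℤ_11 to 1/(1 − a) = 1/(1 − (-264)) = 1/265. Expand this rational in ℤ_11: compute digits iteratively via d_i = x_i mod 11, x_{i+1} = (x_i − d_i)/11. The first 5 digits are (1, 9, 1, 0, 7).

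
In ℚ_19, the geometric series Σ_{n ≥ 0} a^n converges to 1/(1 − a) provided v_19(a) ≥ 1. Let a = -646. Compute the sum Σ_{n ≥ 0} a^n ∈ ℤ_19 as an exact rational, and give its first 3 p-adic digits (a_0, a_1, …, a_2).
Σ a^n = 1/(1 − a) = 1/647;  first 3 digits = (1, 4, 14)

v_19(a) = 1 ≥ 1, so the series converges in ℤ_19 to 1/(1 − a) = 1/(1 − (-646)) = 1/647. Expand this rational in ℤ_19: compute digits iteratively via d_i = x_i mod 19, x_{i+1} = (x_i − d_i)/19. The first 3 digits are (1, 4, 14).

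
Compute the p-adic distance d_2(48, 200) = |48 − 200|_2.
d_2(48, 200) = 1/8

Step 1 — x − y = 48 − 200 = -152. Step 2 — v_2(-152) = 3 (factor: -152 = −(2^3 · 19); the sign does not affect v_p). Step 3 — |x − y|_2 = 2^{-3} = 1/8.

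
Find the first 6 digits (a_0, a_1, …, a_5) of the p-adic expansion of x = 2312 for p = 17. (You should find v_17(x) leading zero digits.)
(a_0, …, a_5) = (0, 0, 8, 0, 0, 0)

v_17(2312) = 2, so a_0 = ... = a_1 = 0. Factor out: x = 17^2 · u with u = 8 a unit in ℤ_17. Expand u iteratively via a_{v+i} = u_i mod 17, u_{i+1} = (u_i − a_{v+i})/17:
  u_0 = 8;  a_2 = 8;  u_1 = (u_0 − 8)/17 = 0
  u_1 = 0;  a_3 = 0;  u_2 = (u_1 − 0)/17 = 0
  u_2 = 0;  a_4 = 0;  u_3 = (u_2 − 0)/17 = 0
  u_3 = 0;  a_5 = 0;  u_4 = (u_3 − 0)/17 = 0
Digits: (0, 0, 8, 0, 0, 0).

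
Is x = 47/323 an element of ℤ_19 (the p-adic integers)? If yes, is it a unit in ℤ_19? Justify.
x ∉ ℤ_19 (v_19(x) = -1 < 0)

ℤ_19 = {x ∈ ℚ_19 : v_19(x) ≥ 0} and ℤ_19^× = {x ∈ ℤ_19 : v_19(x) = 0}. Here v_19(47/323) = v_19(num) − v_19(den) = -1; compare against these criteria.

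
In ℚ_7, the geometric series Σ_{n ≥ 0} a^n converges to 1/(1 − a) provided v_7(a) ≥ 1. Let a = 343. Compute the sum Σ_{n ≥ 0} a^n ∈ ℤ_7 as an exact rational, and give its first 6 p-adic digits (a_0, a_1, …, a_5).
Σ a^n = 1/(1 − a) = -1/342;  first 6 digits = (1, 0, 0, 1, 0, 0)

v_7(a) = 3 ≥ 1, so the series converges in ℤ_7 to 1/(1 − a) = 1/(1 − 343) = -1/342. Expand this rational in ℤ_7: compute digits iteratively via d_i = x_i mod 7, x_{i+1} = (x_i − d_i)/7. The first 6 digits are (1, 0, 0, 1, 0, 0).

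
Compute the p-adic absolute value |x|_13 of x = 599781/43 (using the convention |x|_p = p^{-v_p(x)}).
|599781/43|_13 = 1/28561

Step 1 — compute v_13(x) by factoring powers of 13 out of the numerator and denominator: v_13(599781/43) = 4. Step 2 — apply |x|_p = p^{-v_p(x)} = 13^{-4} = 1/28561.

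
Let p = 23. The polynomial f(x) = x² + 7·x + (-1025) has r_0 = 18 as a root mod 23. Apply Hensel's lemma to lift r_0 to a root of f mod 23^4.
r_3 = 148828 (mod 279841)

Hensel: r_{i+1} = r_i − f(r_i)·(f′(r_i))^{-1} mod 23^{i+2}, f′(x) = 2x + 7. Iterate:
  r_0 = 18 (mod 23)
  r_1 = 179 (mod 529)
  r_2 = 2824 (mod 12167)
  r_3 = 148828 (mod 279841)
Final: r = 148828 satisfies f(r) ≡ 0 mod 23^4.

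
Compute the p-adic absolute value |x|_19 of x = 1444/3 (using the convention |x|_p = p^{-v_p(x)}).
|1444/3|_19 = 1/361

Step 1 — compute v_19(x) by factoring powers of 19 out of the numerator and denominator: v_19(1444/3) = 2. Step 2 — apply |x|_p = p^{-v_p(x)} = 19^{-2} = 1/361.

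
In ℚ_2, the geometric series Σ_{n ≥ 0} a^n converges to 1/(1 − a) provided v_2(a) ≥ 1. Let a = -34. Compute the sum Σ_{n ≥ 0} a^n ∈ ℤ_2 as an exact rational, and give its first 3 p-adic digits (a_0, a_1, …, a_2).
Σ a^n = 1/(1 − a) = 1/35;  first 3 digits = (1, 1, 0)

v_2(a) = 1 ≥ 1, so the series converges in ℤ_2 to 1/(1 − a) = 1/(1 − (-34)) = 1/35. Expand this rational in ℤ_2: compute digits iteratively via d_i = x_i mod 2, x_{i+1} = (x_i − d_i)/2. The first 3 digits are (1, 1, 0).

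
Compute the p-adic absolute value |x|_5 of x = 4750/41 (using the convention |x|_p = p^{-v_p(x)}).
|4750/41|_5 = 1/125

Step 1 — compute v_5(x) by factoring powers of 5 out of the numerator and denominator: v_5(4750/41) = 3. Step 2 — apply |x|_p = p^{-v_p(x)} = 5^{-3} = 1/125.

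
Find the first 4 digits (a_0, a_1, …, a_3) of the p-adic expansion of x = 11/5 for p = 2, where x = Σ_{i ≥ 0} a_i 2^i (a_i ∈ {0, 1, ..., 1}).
(a_0, …, a_3) = (1, 1, 1, 1)

v_2(11/5) = 0 (numerator and denominator both coprime to 2), so x ∈ ℤ_2^×. Compute digits iteratively via a_i = x_i mod 2, x_{i+1} = (x_i − a_i)/2, with x_0 = x:
  x_0 = 11/5;  a_0 = 1;  x_1 = (x_0 − 1)/2 = 3/5
  x_1 = 3/5;  a_1 = 1;  x_2 = (x_1 − 1)/2 = -1/5
  x_2 = -1/5;  a_2 = 1;  x_3 = (x_2 − 1)/2 = -3/5
  x_3 = -3/5;  a_3 = 1;  x_4 = (x_3 − 1)/2 = -4/5
Digits: (1, 1, 1, 1).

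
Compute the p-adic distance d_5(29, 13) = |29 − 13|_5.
d_5(29, 13) = 1

Step 1 — x − y = 29 − 13 = 16. Step 2 — v_5(16) = 0 (factor: 16 = (5^0 · 16); the sign does not affect v_p). Step 3 — |x − y|_5 = 5^{0} = 1.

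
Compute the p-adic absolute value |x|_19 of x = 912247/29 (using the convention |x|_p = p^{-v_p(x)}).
|912247/29|_19 = 1/130321

Step 1 — compute v_19(x) by factoring powers of 19 out of the numerator and denominator: v_19(912247/29) = 4. Step 2 — apply |x|_p = p^{-v_p(x)} = 19^{-4} = 1/130321.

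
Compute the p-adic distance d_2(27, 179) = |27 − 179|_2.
d_2(27, 179) = 1/8

Step 1 — x − y = 27 − 179 = -152. Step 2 — v_2(-152) = 3 (factor: -152 = −(2^3 · 19); the sign does not affect v_p). Step 3 — |x − y|_2 = 2^{-3} = 1/8.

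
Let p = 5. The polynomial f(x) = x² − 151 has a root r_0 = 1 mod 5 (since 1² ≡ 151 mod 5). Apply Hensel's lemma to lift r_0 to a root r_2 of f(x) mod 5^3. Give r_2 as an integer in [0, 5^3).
r_2 = 76 (mod 125)

Hensel's recurrence: r_{i+1} = r_i − f(r_i)·(f′(r_i))^{-1} mod 5^{i+2}, with f′(x) = 2x. Iterate:
  r_0 = 1 (mod 5)
  r_1 = 1 (mod 25)
  r_2 = 76 (mod 125)
Final: r_2 = 76, and one checks f(r_2) ≡ 0 mod 5^3.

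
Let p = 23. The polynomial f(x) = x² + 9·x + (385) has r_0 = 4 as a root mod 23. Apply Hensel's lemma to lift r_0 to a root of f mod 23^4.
r_3 = 213881 (mod 279841)

Hensel: r_{i+1} = r_i − f(r_i)·(f′(r_i))^{-1} mod 23^{i+2}, f′(x) = 2x + 9. Iterate:
  r_0 = 4 (mod 23)
  r_1 = 165 (mod 529)
  r_2 = 7042 (mod 12167)
  r_3 = 213881 (mod 279841)
Final: r = 213881 satisfies f(r) ≡ 0 mod 23^4.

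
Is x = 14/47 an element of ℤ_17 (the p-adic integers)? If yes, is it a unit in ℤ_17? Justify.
x ∈ ℤ_17^× (unit); v_17(x) = 0

ℤ_17 = {x ∈ ℚ_17 : v_17(x) ≥ 0} and ℤ_17^× = {x ∈ ℤ_17 : v_17(x) = 0}. Here v_17(14/47) = v_17(num) − v_17(den) = 0; compare against these criteria.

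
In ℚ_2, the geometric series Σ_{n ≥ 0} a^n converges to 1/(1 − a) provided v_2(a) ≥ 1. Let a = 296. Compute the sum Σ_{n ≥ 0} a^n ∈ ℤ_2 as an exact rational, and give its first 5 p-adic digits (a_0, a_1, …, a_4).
Σ a^n = 1/(1 − a) = -1/295;  first 5 digits = (1, 0, 0, 1, 0)

v_2(a) = 3 ≥ 1, so the series converges in ℤ_2 to 1/(1 − a) = 1/(1 − 296) = -1/295. Expand this rational in ℤ_2: compute digits iteratively via d_i = x_i mod 2, x_{i+1} = (x_i − d_i)/2. The first 5 digits are (1, 0, 0, 1, 0).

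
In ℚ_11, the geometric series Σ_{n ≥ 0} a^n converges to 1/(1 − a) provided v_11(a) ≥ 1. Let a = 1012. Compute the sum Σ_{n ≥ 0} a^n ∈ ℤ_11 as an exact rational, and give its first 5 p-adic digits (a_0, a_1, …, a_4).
Σ a^n = 1/(1 − a) = -1/1011;  first 5 digits = (1, 4, 2, 9, 0)

v_11(a) = 1 ≥ 1, so the series converges in ℤ_11 to 1/(1 − a) = 1/(1 − 1012) = -1/1011. Expand this rational in ℤ_11: compute digits iteratively via d_i = x_i mod 11, x_{i+1} = (x_i − d_i)/11. The first 5 digits are (1, 4, 2, 9, 0).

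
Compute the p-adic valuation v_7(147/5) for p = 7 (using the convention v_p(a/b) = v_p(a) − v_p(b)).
v_7(147/5) = 2

Factor powers of 7 from the numerator and denominator of the reduced fraction: 147 = 7^2 · 3 and 5 = 7^0 · 5. Apply v_p(a/b) = v_p(a) − v_p(b): v_7(147/5) = 2 − 0 = 2.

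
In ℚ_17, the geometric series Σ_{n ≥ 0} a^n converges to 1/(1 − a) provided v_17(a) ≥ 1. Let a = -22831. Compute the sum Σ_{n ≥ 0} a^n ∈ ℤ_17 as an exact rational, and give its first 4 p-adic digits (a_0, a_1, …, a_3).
Σ a^n = 1/(1 − a) = 1/22832;  first 4 digits = (1, 0, 6, 12)

v_17(a) = 2 ≥ 1, so the series converges in ℤ_17 to 1/(1 − a) = 1/(1 − (-22831)) = 1/22832. Expand this rational in ℤ_17: compute digits iteratively via d_i = x_i mod 17, x_{i+1} = (x_i − d_i)/17. The first 4 digits are (1, 0, 6, 12).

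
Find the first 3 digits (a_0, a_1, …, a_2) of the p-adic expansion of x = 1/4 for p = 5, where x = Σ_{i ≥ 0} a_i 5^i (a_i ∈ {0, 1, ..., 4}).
(a_0, …, a_2) = (4, 3, 3)

v_5(1/4) = 0 (numerator and denominator both coprime to 5), so x ∈ ℤ_5^×. Compute digits iteratively via a_i = x_i mod 5, x_{i+1} = (x_i − a_i)/5, with x_0 = x:
  x_0 = 1/4;  a_0 = 4;  x_1 = (x_0 − 4)/5 = -3/4
  x_1 = -3/4;  a_1 = 3;  x_2 = (x_1 − 3)/5 = -3/4
  x_2 = -3/4;  a_2 = 3;  x_3 = (x_2 − 3)/5 = -3/4
Digits: (4, 3, 3).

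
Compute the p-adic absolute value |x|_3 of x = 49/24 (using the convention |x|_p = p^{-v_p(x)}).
|49/24|_3 = 3

Step 1 — compute v_3(x) by factoring powers of 3 out of the numerator and denominator: v_3(49/24) = -1. Step 2 — apply |x|_p = p^{-v_p(x)} = 3^{1} = 3.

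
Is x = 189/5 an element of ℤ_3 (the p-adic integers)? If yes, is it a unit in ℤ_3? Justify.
x ∈ ℤ_3 but not a unit; v_3(x) = 3 > 0

ℤ_3 = {x ∈ ℚ_3 : v_3(x) ≥ 0} and ℤ_3^× = {x ∈ ℤ_3 : v_3(x) = 0}. Here v_3(189/5) = v_3(num) − v_3(den) = 3; compare against these criteria.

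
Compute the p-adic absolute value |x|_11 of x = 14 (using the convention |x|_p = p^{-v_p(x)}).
|14|_11 = 1

Step 1 — compute v_11(x) by factoring powers of 11 out of the numerator and denominator: v_11(14) = 0. Step 2 — apply |x|_p = p^{-v_p(x)} = 11^{0} = 1.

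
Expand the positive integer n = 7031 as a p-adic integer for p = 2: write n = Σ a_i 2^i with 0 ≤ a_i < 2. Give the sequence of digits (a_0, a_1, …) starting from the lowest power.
(a_0, a_1, …) = (1, 1, 1, 0, 1, 1, 1, 0, 1, 1, 0, 1, 1)

Repeated division by 2 gives the digits low-to-high: 7031 = 1 + 1·2^1 + 1·2^2 + 1·2^4 + 1·2^5 + 1·2^6 + 1·2^8 + 1·2^9 + 1·2^11 + 1·2^12. Digit sequence: (1, 1, 1, 0, 1, 1, 1, 0, 1, 1, 0, 1, 1).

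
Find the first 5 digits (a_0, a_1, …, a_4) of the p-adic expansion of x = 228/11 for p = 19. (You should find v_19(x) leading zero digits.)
(a_0, …, a_4) = (0, 8, 10, 15, 13)

v_19(228/11) = 1, so a_0 = ... = a_0 = 0. Factor out: x = 19^1 · u with u = 12/11 a unit in ℤ_19. Expand u iteratively via a_{v+i} = u_i mod 19, u_{i+1} = (u_i − a_{v+i})/19:
  u_0 = 12/11;  a_1 = 8;  u_1 = (u_0 − 8)/19 = -4/11
  u_1 = -4/11;  a_2 = 10;  u_2 = (u_1 − 10)/19 = -6/11
  u_2 = -6/11;  a_3 = 15;  u_3 = (u_2 − 15)/19 = -9/11
  u_3 = -9/11;  a_4 = 13;  u_4 = (u_3 − 13)/19 = -8/11
Digits: (0, 8, 10, 15, 13).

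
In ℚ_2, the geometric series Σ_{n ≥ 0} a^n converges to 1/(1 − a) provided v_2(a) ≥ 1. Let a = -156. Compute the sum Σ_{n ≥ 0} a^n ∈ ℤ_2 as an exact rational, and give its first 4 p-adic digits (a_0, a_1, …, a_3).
Σ a^n = 1/(1 − a) = 1/157;  first 4 digits = (1, 0, 1, 0)

v_2(a) = 2 ≥ 1, so the series converges in ℤ_2 to 1/(1 − a) = 1/(1 − (-156)) = 1/157. Expand this rational in ℤ_2: compute digits iteratively via d_i = x_i mod 2, x_{i+1} = (x_i − d_i)/2. The first 4 digits are (1, 0, 1, 0).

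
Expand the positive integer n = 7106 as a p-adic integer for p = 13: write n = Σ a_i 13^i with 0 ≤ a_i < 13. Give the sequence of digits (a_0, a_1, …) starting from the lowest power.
(a_0, a_1, …) = (8, 0, 3, 3)

Repeated division by 13 gives the digits low-to-high: 7106 = 8 + 3·13^2 + 3·13^3. Digit sequence: (8, 0, 3, 3).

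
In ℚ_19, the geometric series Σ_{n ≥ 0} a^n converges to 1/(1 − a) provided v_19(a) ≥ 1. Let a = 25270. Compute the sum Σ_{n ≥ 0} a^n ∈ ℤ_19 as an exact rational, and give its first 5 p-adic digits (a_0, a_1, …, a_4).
Σ a^n = 1/(1 − a) = -1/25269;  first 5 digits = (1, 0, 13, 3, 17)

v_19(a) = 2 ≥ 1, so the series converges in ℤ_19 to 1/(1 − a) = 1/(1 − 25270) = -1/25269. Expand this rational in ℤ_19: compute digits iteratively via d_i = x_i mod 19, x_{i+1} = (x_i − d_i)/19. The first 5 digits are (1, 0, 13, 3, 17).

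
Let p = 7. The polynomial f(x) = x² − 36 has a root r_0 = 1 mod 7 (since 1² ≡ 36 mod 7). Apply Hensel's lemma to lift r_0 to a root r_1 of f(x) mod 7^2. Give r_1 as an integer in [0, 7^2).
r_1 = 43 (mod 49)

Hensel's recurrence: r_{i+1} = r_i − f(r_i)·(f′(r_i))^{-1} mod 7^{i+2}, with f′(x) = 2x. Iterate:
  r_0 = 1 (mod 7)
  r_1 = 43 (mod 49)
Final: r_1 = 43, and one checks f(r_1) ≡ 0 mod 7^2.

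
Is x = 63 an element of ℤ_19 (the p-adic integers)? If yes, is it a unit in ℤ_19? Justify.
x ∈ ℤ_19^× (unit); v_19(x) = 0

ℤ_19 = {x ∈ ℚ_19 : v_19(x) ≥ 0} and ℤ_19^× = {x ∈ ℤ_19 : v_19(x) = 0}. Here v_19(63) = v_19(num) − v_19(den) = 0; compare against these criteria.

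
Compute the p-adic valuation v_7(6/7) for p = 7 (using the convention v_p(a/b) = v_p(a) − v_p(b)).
v_7(6/7) = -1

Factor powers of 7 from the numerator and denominator of the reduced fraction: 6 = 7^0 · 6 and 7 = 7^1 · 1. Apply v_p(a/b) = v_p(a) − v_p(b): v_7(6/7) = 0 − 1 = -1.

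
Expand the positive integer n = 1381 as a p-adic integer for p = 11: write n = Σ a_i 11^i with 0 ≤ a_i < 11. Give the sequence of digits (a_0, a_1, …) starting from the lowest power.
(a_0, a_1, …) = (6, 4, 0, 1)

Repeated division by 11 gives the digits low-to-high: 1381 = 6 + 4·11^1 + 1·11^3. Digit sequence: (6, 4, 0, 1).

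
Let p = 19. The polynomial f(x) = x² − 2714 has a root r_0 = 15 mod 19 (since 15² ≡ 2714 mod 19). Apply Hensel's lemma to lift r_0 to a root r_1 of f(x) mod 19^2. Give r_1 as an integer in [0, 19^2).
r_1 = 110 (mod 361)

Hensel's recurrence: r_{i+1} = r_i − f(r_i)·(f′(r_i))^{-1} mod 19^{i+2}, with f′(x) = 2x. Iterate:
  r_0 = 15 (mod 19)
  r_1 = 110 (mod 361)
Final: r_1 = 110, and one checks f(r_1) ≡ 0 mod 19^2.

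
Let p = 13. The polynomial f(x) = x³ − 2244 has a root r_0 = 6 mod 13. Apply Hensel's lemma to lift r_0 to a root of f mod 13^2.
r_1 = 6 (mod 169)

Hensel: r_{i+1} = r_i − f(r_i)/f′(r_i) mod 13^{i+2}, where f′(x) = 3x². Iterate:
  r_0 = 6 (mod 13)
  r_1 = 6 (mod 169)
Final: r = 6 with f(r) ≡ 0 mod 13^2.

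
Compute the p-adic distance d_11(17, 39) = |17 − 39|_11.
d_11(17, 39) = 1/11

Step 1 — x − y = 17 − 39 = -22. Step 2 — v_11(-22) = 1 (factor: -22 = −(11^1 · 2); the sign does not affect v_p). Step 3 — |x − y|_11 = 11^{-1} = 1/11.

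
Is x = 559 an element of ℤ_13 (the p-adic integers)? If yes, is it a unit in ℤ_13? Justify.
x ∈ ℤ_13 but not a unit; v_13(x) = 1 > 0

ℤ_13 = {x ∈ ℚ_13 : v_13(x) ≥ 0} and ℤ_13^× = {x ∈ ℤ_13 : v_13(x) = 0}. Here v_13(559) = v_13(num) − v_13(den) = 1; compare against these criteria.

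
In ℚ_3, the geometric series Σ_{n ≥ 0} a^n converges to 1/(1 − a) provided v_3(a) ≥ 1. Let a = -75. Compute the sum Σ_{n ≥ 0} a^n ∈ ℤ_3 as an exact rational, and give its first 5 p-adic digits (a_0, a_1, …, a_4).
Σ a^n = 1/(1 − a) = 1/76;  first 5 digits = (1, 2, 1, 0, 0)

v_3(a) = 1 ≥ 1, so the series converges in ℤ_3 to 1/(1 − a) = 1/(1 − (-75)) = 1/76. Expand this rational in ℤ_3: compute digits iteratively via d_i = x_i mod 3, x_{i+1} = (x_i − d_i)/3. The first 5 digits are (1, 2, 1, 0, 0).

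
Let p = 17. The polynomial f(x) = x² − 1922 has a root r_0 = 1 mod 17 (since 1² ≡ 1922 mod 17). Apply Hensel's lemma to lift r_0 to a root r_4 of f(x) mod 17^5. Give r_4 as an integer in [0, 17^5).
r_4 = 1321258 (mod 1419857)

Hensel's recurrence: r_{i+1} = r_i − f(r_i)·(f′(r_i))^{-1} mod 17^{i+2}, with f′(x) = 2x. Iterate:
  r_0 = 1 (mod 17)
  r_1 = 239 (mod 289)
  r_2 = 4574 (mod 4913)
  r_3 = 68443 (mod 83521)
  r_4 = 1321258 (mod 1419857)
Final: r_4 = 1321258, and one checks f(r_4) ≡ 0 mod 17^5.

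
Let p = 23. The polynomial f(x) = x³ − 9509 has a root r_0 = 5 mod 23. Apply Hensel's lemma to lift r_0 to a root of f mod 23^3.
r_2 = 511 (mod 12167)

Hensel: r_{i+1} = r_i − f(r_i)/f′(r_i) mod 23^{i+2}, where f′(x) = 3x². Iterate:
  r_0 = 5 (mod 23)
  r_1 = 511 (mod 529)
  r_2 = 511 (mod 12167)
Final: r = 511 with f(r) ≡ 0 mod 23^3.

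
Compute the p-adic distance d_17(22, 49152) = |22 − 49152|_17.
d_17(22, 49152) = 1/4913

Step 1 — x − y = 22 − 49152 = -49130. Step 2 — v_17(-49130) = 3 (factor: -49130 = −(17^3 · 10); the sign does not affect v_p). Step 3 — |x − y|_17 = 17^{-3} = 1/4913.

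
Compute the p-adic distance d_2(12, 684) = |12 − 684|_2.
d_2(12, 684) = 1/32

Step 1 — x − y = 12 − 684 = -672. Step 2 — v_2(-672) = 5 (factor: -672 = −(2^5 · 21); the sign does not affect v_p). Step 3 — |x − y|_2 = 2^{-5} = 1/32.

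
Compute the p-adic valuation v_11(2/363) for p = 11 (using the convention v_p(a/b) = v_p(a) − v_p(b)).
v_11(2/363) = -2

Factor powers of 11 from the numerator and denominator of the reduced fraction: 2 = 11^0 · 2 and 363 = 11^2 · 3. Apply v_p(a/b) = v_p(a) − v_p(b): v_11(2/363) = 0 − 2 = -2.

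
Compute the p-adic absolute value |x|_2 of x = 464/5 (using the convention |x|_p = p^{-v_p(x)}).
|464/5|_2 = 1/16

Step 1 — compute v_2(x) by factoring powers of 2 out of the numerator and denominator: v_2(464/5) = 4. Step 2 — apply |x|_p = p^{-v_p(x)} = 2^{-4} = 1/16.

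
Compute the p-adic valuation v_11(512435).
v_11(512435) = 4

v_11(n) is the largest exponent k such that 11^k divides n. Factor out: 512435 = 11^4 · 35. (Sign doesn't affect v_p.) So v_11(512435) = 4.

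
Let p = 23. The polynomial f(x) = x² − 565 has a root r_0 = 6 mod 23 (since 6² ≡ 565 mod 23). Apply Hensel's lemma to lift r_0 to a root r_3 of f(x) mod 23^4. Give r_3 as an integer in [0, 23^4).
r_3 = 256571 (mod 279841)

Hensel's recurrence: r_{i+1} = r_i − f(r_i)·(f′(r_i))^{-1} mod 23^{i+2}, with f′(x) = 2x. Iterate:
  r_0 = 6 (mod 23)
  r_1 = 6 (mod 529)
  r_2 = 1064 (mod 12167)
  r_3 = 256571 (mod 279841)
Final: r_3 = 256571, and one checks f(r_3) ≡ 0 mod 23^4.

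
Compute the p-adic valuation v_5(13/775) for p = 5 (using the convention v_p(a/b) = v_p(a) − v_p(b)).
v_5(13/775) = -2

Factor powers of 5 from the numerator and denominator of the reduced fraction: 13 = 5^0 · 13 and 775 = 5^2 · 31. Apply v_p(a/b) = v_p(a) − v_p(b): v_5(13/775) = 0 − 2 = -2.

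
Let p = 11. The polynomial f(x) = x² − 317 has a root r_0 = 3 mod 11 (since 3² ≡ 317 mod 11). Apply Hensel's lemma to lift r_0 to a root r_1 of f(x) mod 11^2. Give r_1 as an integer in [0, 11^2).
r_1 = 14 (mod 121)

Hensel's recurrence: r_{i+1} = r_i − f(r_i)·(f′(r_i))^{-1} mod 11^{i+2}, with f′(x) = 2x. Iterate:
  r_0 = 3 (mod 11)
  r_1 = 14 (mod 121)
Final: r_1 = 14, and one checks f(r_1) ≡ 0 mod 11^2.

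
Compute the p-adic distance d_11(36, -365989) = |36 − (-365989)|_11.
d_11(36, -365989) = 1/14641

Step 1 — x − y = 36 − (-365989) = 366025. Step 2 — v_11(366025) = 4 (factor: 366025 = (11^4 · 25); the sign does not affect v_p). Step 3 — |x − y|_11 = 11^{-4} = 1/14641.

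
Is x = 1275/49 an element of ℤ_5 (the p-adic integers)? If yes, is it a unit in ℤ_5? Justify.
x ∈ ℤ_5 but not a unit; v_5(x) = 2 > 0

ℤ_5 = {x ∈ ℚ_5 : v_5(x) ≥ 0} and ℤ_5^× = {x ∈ ℤ_5 : v_5(x) = 0}. Here v_5(1275/49) = v_5(num) − v_5(den) = 2; compare against these criteria.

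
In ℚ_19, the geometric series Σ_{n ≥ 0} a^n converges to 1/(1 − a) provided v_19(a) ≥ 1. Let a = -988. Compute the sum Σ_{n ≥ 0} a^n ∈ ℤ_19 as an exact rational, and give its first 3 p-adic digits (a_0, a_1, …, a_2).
Σ a^n = 1/(1 − a) = 1/989;  first 3 digits = (1, 5, 3)

v_19(a) = 1 ≥ 1, so the series converges in ℤ_19 to 1/(1 − a) = 1/(1 − (-988)) = 1/989. Expand this rational in ℤ_19: compute digits iteratively via d_i = x_i mod 19, x_{i+1} = (x_i − d_i)/19. The first 3 digits are (1, 5, 3).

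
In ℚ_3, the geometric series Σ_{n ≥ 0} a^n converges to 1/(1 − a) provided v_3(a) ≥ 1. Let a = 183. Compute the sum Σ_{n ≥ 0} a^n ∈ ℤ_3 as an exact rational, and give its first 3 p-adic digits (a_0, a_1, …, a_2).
Σ a^n = 1/(1 − a) = -1/182;  first 3 digits = (1, 1, 0)

v_3(a) = 1 ≥ 1, so the series converges in ℤ_3 to 1/(1 − a) = 1/(1 − 183) = -1/182. Expand this rational in ℤ_3: compute digits iteratively via d_i = x_i mod 3, x_{i+1} = (x_i − d_i)/3. The first 3 digits are (1, 1, 0).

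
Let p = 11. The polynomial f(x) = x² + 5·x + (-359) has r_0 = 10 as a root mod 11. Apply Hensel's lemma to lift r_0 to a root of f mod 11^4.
r_3 = 120 (mod 14641)

Hensel: r_{i+1} = r_i − f(r_i)·(f′(r_i))^{-1} mod 11^{i+2}, f′(x) = 2x + 5. Iterate:
  r_0 = 10 (mod 11)
  r_1 = 120 (mod 121)
  r_2 = 120 (mod 1331)
  r_3 = 120 (mod 14641)
Final: r = 120 satisfies f(r) ≡ 0 mod 11^4.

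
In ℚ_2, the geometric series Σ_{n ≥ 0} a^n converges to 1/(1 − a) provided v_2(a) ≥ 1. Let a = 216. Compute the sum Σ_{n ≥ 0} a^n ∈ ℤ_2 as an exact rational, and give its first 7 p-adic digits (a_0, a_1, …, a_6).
Σ a^n = 1/(1 − a) = -1/215;  first 7 digits = (1, 0, 0, 1, 1, 0, 0)

v_2(a) = 3 ≥ 1, so the series converges in ℤ_2 to 1/(1 − a) = 1/(1 − 216) = -1/215. Expand this rational in ℤ_2: compute digits iteratively via d_i = x_i mod 2, x_{i+1} = (x_i − d_i)/2. The first 7 digits are (1, 0, 0, 1, 1, 0, 0).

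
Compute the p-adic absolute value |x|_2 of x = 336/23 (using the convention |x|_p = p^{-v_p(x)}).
|336/23|_2 = 1/16

Step 1 — compute v_2(x) by factoring powers of 2 out of the numerator and denominator: v_2(336/23) = 4. Step 2 — apply |x|_p = p^{-v_p(x)} = 2^{-4} = 1/16.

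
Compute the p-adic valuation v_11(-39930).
v_11(-39930) = 3

v_11(n) is the largest exponent k such that 11^k divides n. Factor out: -39930 = -11^3 · 30. (Sign doesn't affect v_p.) So v_11(-39930) = 3.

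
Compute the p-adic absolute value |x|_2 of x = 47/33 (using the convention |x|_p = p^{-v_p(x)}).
|47/33|_2 = 1

Step 1 — compute v_2(x) by factoring powers of 2 out of the numerator and denominator: v_2(47/33) = 0. Step 2 — apply |x|_p = p^{-v_p(x)} = 2^{0} = 1.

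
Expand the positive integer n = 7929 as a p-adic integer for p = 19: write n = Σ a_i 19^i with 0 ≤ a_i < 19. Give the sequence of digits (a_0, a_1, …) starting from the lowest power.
(a_0, a_1, …) = (6, 18, 2, 1)

Repeated division by 19 gives the digits low-to-high: 7929 = 6 + 18·19^1 + 2·19^2 + 1·19^3. Digit sequence: (6, 18, 2, 1).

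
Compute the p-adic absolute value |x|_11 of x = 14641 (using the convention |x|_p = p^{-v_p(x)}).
|14641|_11 = 1/14641

Step 1 — compute v_11(x) by factoring powers of 11 out of the numerator and denominator: v_11(14641) = 4. Step 2 — apply |x|_p = p^{-v_p(x)} = 11^{-4} = 1/14641.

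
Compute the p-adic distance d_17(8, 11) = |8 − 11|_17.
d_17(8, 11) = 1

Step 1 — x − y = 8 − 11 = -3. Step 2 — v_17(-3) = 0 (factor: -3 = −(17^0 · 3); the sign does not affect v_p). Step 3 — |x − y|_17 = 17^{0} = 1.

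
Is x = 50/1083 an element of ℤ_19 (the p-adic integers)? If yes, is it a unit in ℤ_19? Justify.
x ∉ ℤ_19 (v_19(x) = -2 < 0)

ℤ_19 = {x ∈ ℚ_19 : v_19(x) ≥ 0} and ℤ_19^× = {x ∈ ℤ_19 : v_19(x) = 0}. Here v_19(50/1083) = v_19(num) − v_19(den) = -2; compare against these criteria.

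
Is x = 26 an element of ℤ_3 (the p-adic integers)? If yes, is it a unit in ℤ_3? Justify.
x ∈ ℤ_3^× (unit); v_3(x) = 0

ℤ_3 = {x ∈ ℚ_3 : v_3(x) ≥ 0} and ℤ_3^× = {x ∈ ℤ_3 : v_3(x) = 0}. Here v_3(26) = v_3(num) − v_3(den) = 0; compare against these criteria.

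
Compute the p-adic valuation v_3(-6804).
v_3(-6804) = 5

v_3(n) is the largest exponent k such that 3^k divides n. Factor out: -6804 = -3^5 · 28. (Sign doesn't affect v_p.) So v_3(-6804) = 5.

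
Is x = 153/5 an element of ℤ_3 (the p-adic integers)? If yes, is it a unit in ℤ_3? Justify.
x ∈ ℤ_3 but not a unit; v_3(x) = 2 > 0

ℤ_3 = {x ∈ ℚ_3 : v_3(x) ≥ 0} and ℤ_3^× = {x ∈ ℤ_3 : v_3(x) = 0}. Here v_3(153/5) = v_3(num) − v_3(den) = 2; compare against these criteria.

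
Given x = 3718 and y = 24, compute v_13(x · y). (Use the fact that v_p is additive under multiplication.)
v_13(89232) = 2

v_p(x) = 2 (factor: 3718 = 13^2 · 22); v_p(y) = 0 (factor: 24 = 13^0 · 24). Additivity: v_p(xy) = v_p(x) + v_p(y) = 2 + 0 = 2. (Direct check: xy = 89232 = 13^2 · (528).)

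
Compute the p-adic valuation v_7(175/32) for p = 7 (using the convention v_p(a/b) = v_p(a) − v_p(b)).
v_7(175/32) = 1

Factor powers of 7 from the numerator and denominator of the reduced fraction: 175 = 7^1 · 25 and 32 = 7^0 · 32. Apply v_p(a/b) = v_p(a) − v_p(b): v_7(175/32) = 1 − 0 = 1.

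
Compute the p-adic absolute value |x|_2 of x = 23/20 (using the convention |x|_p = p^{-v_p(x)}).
|23/20|_2 = 4

Step 1 — compute v_2(x) by factoring powers of 2 out of the numerator and denominator: v_2(23/20) = -2. Step 2 — apply |x|_p = p^{-v_p(x)} = 2^{2} = 4.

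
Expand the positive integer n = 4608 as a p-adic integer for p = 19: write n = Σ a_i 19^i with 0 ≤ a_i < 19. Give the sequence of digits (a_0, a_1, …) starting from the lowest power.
(a_0, a_1, …) = (10, 14, 12)

Repeated division by 19 gives the digits low-to-high: 4608 = 10 + 14·19^1 + 12·19^2. Digit sequence: (10, 14, 12).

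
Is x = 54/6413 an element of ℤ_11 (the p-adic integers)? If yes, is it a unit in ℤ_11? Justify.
x ∉ ℤ_11 (v_11(x) = -2 < 0)

ℤ_11 = {x ∈ ℚ_11 : v_11(x) ≥ 0} and ℤ_11^× = {x ∈ ℤ_11 : v_11(x) = 0}. Here v_11(54/6413) = v_11(num) − v_11(den) = -2; compare against these criteria.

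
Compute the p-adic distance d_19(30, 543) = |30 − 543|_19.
d_19(30, 543) = 1/19

Step 1 — x − y = 30 − 543 = -513. Step 2 — v_19(-513) = 1 (factor: -513 = −(19^1 · 27); the sign does not affect v_p). Step 3 — |x − y|_19 = 19^{-1} = 1/19.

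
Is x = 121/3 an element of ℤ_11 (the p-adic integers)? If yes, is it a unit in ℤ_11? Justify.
x ∈ ℤ_11 but not a unit; v_11(x) = 2 > 0

ℤ_11 = {x ∈ ℚ_11 : v_11(x) ≥ 0} and ℤ_11^× = {x ∈ ℤ_11 : v_11(x) = 0}. Here v_11(121/3) = v_11(num) − v_11(den) = 2; compare against these criteria.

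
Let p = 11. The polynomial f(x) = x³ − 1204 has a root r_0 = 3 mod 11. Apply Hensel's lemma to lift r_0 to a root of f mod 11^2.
r_1 = 69 (mod 121)

Hensel: r_{i+1} = r_i − f(r_i)/f′(r_i) mod 11^{i+2}, where f′(x) = 3x². Iterate:
  r_0 = 3 (mod 11)
  r_1 = 69 (mod 121)
Final: r = 69 with f(r) ≡ 0 mod 11^2.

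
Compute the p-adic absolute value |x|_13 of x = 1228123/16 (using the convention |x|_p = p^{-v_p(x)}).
|1228123/16|_13 = 1/28561

Step 1 — compute v_13(x) by factoring powers of 13 out of the numerator and denominator: v_13(1228123/16) = 4. Step 2 — apply |x|_p = p^{-v_p(x)} = 13^{-4} = 1/28561.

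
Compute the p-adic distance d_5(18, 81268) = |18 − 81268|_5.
d_5(18, 81268) = 1/3125

Step 1 — x − y = 18 − 81268 = -81250. Step 2 — v_5(-81250) = 5 (factor: -81250 = −(5^5 · 26); the sign does not affect v_p). Step 3 — |x − y|_5 = 5^{-5} = 1/3125.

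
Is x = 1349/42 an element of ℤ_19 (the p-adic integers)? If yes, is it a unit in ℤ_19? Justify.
x ∈ ℤ_19 but not a unit; v_19(x) = 1 > 0

ℤ_19 = {x ∈ ℚ_19 : v_19(x) ≥ 0} and ℤ_19^× = {x ∈ ℤ_19 : v_19(x) = 0}. Here v_19(1349/42) = v_19(num) − v_19(den) = 1; compare against these criteria.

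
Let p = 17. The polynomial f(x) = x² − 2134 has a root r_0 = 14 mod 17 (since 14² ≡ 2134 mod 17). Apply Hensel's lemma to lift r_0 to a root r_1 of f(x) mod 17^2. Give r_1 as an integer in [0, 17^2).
r_1 = 269 (mod 289)

Hensel's recurrence: r_{i+1} = r_i − f(r_i)·(f′(r_i))^{-1} mod 17^{i+2}, with f′(x) = 2x. Iterate:
  r_0 = 14 (mod 17)
  r_1 = 269 (mod 289)
Final: r_1 = 269, and one checks f(r_1) ≡ 0 mod 17^2.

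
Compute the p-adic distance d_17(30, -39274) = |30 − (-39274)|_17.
d_17(30, -39274) = 1/4913

Step 1 — x − y = 30 − (-39274) = 39304. Step 2 — v_17(39304) = 3 (factor: 39304 = (17^3 · 8); the sign does not affect v_p). Step 3 — |x − y|_17 = 17^{-3} = 1/4913.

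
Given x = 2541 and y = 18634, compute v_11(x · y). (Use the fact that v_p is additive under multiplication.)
v_11(47348994) = 5

v_p(x) = 2 (factor: 2541 = 11^2 · 21); v_p(y) = 3 (factor: 18634 = 11^3 · 14). Additivity: v_p(xy) = v_p(x) + v_p(y) = 2 + 3 = 5. (Direct check: xy = 47348994 = 11^5 · (294).)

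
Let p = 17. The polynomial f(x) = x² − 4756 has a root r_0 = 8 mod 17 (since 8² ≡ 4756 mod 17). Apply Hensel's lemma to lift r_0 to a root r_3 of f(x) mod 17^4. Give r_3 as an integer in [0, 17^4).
r_3 = 52827 (mod 83521)

Hensel's recurrence: r_{i+1} = r_i − f(r_i)·(f′(r_i))^{-1} mod 17^{i+2}, with f′(x) = 2x. Iterate:
  r_0 = 8 (mod 17)
  r_1 = 229 (mod 289)
  r_2 = 3697 (mod 4913)
  r_3 = 52827 (mod 83521)
Final: r_3 = 52827, and one checks f(r_3) ≡ 0 mod 17^4.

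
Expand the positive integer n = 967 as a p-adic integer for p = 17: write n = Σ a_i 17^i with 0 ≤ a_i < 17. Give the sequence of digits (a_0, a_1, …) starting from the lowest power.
(a_0, a_1, …) = (15, 5, 3)

Repeated division by 17 gives the digits low-to-high: 967 = 15 + 5·17^1 + 3·17^2. Digit sequence: (15, 5, 3).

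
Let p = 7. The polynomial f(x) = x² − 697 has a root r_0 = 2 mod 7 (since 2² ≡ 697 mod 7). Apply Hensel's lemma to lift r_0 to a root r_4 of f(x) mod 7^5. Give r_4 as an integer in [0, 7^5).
r_4 = 7758 (mod 16807)

Hensel's recurrence: r_{i+1} = r_i − f(r_i)·(f′(r_i))^{-1} mod 7^{i+2}, with f′(x) = 2x. Iterate:
  r_0 = 2 (mod 7)
  r_1 = 16 (mod 49)
  r_2 = 212 (mod 343)
  r_3 = 555 (mod 2401)
  r_4 = 7758 (mod 16807)
Final: r_4 = 7758, and one checks f(r_4) ≡ 0 mod 7^5.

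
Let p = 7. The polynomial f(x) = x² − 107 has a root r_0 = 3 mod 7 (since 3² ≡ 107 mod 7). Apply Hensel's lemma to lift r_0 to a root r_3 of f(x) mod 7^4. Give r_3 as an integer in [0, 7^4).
r_3 = 1620 (mod 2401)

Hensel's recurrence: r_{i+1} = r_i − f(r_i)·(f′(r_i))^{-1} mod 7^{i+2}, with f′(x) = 2x. Iterate:
  r_0 = 3 (mod 7)
  r_1 = 3 (mod 49)
  r_2 = 248 (mod 343)
  r_3 = 1620 (mod 2401)
Final: r_3 = 1620, and one checks f(r_3) ≡ 0 mod 7^4.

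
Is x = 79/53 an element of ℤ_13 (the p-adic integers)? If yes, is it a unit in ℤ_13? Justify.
x ∈ ℤ_13^× (unit); v_13(x) = 0

ℤ_13 = {x ∈ ℚ_13 : v_13(x) ≥ 0} and ℤ_13^× = {x ∈ ℤ_13 : v_13(x) = 0}. Here v_13(79/53) = v_13(num) − v_13(den) = 0; compare against these criteria.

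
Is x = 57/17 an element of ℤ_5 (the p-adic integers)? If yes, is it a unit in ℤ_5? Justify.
x ∈ ℤ_5^× (unit); v_5(x) = 0

ℤ_5 = {x ∈ ℚ_5 : v_5(x) ≥ 0} and ℤ_5^× = {x ∈ ℤ_5 : v_5(x) = 0}. Here v_5(57/17) = v_5(num) − v_5(den) = 0; compare against these criteria.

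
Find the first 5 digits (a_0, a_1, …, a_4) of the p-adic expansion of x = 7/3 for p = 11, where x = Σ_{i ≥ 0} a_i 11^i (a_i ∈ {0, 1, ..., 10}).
(a_0, …, a_4) = (6, 7, 3, 7, 3)

v_11(7/3) = 0 (numerator and denominator both coprime to 11), so x ∈ ℤ_11^×. Compute digits iteratively via a_i = x_i mod 11, x_{i+1} = (x_i − a_i)/11, with x_0 = x:
  x_0 = 7/3;  a_0 = 6;  x_1 = (x_0 − 6)/11 = -1/3
  x_1 = -1/3;  a_1 = 7;  x_2 = (x_1 − 7)/11 = -2/3
  x_2 = -2/3;  a_2 = 3;  x_3 = (x_2 − 3)/11 = -1/3
  x_3 = -1/3;  a_3 = 7;  x_4 = (x_3 − 7)/11 = -2/3
  x_4 = -2/3;  a_4 = 3;  x_5 = (x_4 − 3)/11 = -1/3
Digits: (6, 7, 3, 7, 3).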